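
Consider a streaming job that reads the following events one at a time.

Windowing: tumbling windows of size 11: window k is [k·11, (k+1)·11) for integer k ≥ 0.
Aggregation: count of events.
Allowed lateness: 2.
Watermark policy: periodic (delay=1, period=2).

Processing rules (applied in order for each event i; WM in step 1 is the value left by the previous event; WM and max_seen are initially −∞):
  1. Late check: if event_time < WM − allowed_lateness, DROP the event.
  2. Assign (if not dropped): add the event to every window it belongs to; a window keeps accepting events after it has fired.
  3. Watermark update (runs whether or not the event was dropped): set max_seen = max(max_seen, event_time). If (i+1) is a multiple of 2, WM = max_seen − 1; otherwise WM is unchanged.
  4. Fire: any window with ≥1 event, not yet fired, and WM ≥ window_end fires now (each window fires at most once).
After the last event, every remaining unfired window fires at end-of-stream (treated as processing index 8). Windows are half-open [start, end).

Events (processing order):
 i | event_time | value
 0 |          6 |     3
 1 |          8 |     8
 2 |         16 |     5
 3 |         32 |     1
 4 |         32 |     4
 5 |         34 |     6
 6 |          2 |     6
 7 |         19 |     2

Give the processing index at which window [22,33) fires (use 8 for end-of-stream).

5

i=0 t=6 v=3: → [0,11); WM=−∞
i=1 t=8 v=8: → [0,11); WM=7
i=2 t=16 v=5: → [11,22); WM=7
i=3 t=32 v=1: → [22,33); WM=31; [0,11) fires=2 [11,22) fires=1
i=4 t=32 v=4: → [22,33); WM=31
i=5 t=34 v=6: → [33,44); WM=33; [22,33) fires=2
i=6 t=2 v=6: DROP (t<33-2); WM=33
i=7 t=19 v=2: DROP (t<33-2); WM=33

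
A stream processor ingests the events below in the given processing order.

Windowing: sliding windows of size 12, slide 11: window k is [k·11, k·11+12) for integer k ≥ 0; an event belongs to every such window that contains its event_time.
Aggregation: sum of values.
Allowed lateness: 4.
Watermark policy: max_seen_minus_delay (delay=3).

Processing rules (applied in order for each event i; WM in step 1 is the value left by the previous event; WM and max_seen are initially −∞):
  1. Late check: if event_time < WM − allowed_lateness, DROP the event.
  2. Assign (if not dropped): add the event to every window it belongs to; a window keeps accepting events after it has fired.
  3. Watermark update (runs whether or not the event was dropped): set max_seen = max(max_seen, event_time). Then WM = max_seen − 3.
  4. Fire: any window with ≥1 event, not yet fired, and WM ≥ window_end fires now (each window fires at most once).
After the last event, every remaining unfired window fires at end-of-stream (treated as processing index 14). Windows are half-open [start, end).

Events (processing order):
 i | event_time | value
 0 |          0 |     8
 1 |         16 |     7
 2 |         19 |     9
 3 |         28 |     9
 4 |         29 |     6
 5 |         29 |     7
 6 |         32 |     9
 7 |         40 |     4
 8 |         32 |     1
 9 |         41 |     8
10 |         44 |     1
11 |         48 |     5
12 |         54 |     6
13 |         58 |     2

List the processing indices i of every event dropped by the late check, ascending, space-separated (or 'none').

8

i=0 t=0 v=8: → [0,12); WM=-3
i=1 t=16 v=7: → [11,23); WM=13; [0,12) fires=8
i=2 t=19 v=9: → [11,23); WM=16
i=3 t=28 v=9: → [22,34); WM=25; [11,23) fires=16
i=4 t=29 v=6: → [22,34); WM=26
i=5 t=29 v=7: → [22,34); WM=26
i=6 t=32 v=9: → [22,34); WM=29
i=7 t=40 v=4: → [33,45); WM=37; [22,34) fires=31
i=8 t=32 v=1: DROP (t<37-4); WM=37
i=9 t=41 v=8: → [33,45); WM=38
i=10 t=44 v=1: → [44,56),[33,45); WM=41
i=11 t=48 v=5: → [44,56); WM=45; [33,45) fires=13
i=12 t=54 v=6: → [44,56); WM=51
i=13 t=58 v=2: → [55,67); WM=55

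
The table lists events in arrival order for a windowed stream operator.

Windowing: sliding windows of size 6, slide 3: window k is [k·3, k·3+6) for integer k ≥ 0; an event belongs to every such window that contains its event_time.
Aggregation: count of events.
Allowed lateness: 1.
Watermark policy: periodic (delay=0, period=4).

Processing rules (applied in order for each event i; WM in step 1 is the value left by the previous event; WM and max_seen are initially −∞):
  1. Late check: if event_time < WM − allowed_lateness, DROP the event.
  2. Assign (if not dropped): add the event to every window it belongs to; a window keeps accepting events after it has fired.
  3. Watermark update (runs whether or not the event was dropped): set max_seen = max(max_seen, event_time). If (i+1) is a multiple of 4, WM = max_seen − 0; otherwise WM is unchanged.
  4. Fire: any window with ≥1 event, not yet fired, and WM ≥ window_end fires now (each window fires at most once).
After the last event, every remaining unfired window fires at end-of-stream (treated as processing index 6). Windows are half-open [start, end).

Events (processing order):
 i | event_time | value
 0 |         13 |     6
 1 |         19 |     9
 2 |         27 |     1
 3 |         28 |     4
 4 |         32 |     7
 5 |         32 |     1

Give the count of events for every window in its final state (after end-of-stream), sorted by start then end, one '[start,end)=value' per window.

[9,15)=1 [12,18)=1 [15,21)=1 [18,24)=1 [24,30)=2 [27,33)=4 [30,36)=2

i=0 t=13 v=6: → [12,18),[9,15); WM=−∞
i=1 t=19 v=9: → [18,24),[15,21); WM=−∞
i=2 t=27 v=1: → [27,33),[24,30); WM=−∞
i=3 t=28 v=4: → [27,33),[24,30); WM=28; [9,15) fires=1 [12,18) fires=1 [15,21) fires=1 [18,24) fires=1
i=4 t=32 v=7: → [30,36),[27,33); WM=28
i=5 t=32 v=1: → [30,36),[27,33); WM=28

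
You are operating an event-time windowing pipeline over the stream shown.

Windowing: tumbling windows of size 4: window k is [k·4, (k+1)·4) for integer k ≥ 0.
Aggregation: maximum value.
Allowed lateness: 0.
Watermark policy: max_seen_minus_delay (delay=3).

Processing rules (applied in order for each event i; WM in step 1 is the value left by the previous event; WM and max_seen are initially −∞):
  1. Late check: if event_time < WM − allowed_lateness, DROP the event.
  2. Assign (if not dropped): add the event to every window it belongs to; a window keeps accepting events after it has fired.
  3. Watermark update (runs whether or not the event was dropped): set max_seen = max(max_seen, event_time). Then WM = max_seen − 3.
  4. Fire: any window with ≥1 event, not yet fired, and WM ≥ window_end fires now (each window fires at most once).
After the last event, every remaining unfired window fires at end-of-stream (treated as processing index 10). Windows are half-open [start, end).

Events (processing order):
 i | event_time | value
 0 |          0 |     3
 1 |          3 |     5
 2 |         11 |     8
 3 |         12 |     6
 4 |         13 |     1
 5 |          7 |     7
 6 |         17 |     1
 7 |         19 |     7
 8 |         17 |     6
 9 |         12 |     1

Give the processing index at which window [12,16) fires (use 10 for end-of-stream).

i=0 t=0 v=3: → [0,4); WM=-3
i=1 t=3 v=5: → [0,4); WM=0
i=2 t=11 v=8: → [8,12); WM=8; [0,4) fires=5
i=3 t=12 v=6: → [12,16); WM=9
i=4 t=13 v=1: → [12,16); WM=10
i=5 t=7 v=7: DROP (t<10-0); WM=10
i=6 t=17 v=1: → [16,20); WM=14; [8,12) fires=8
i=7 t=19 v=7: → [16,20); WM=16; [12,16) fires=6
i=8 t=17 v=6: → [16,20); WM=16
i=9 t=12 v=1: DROP (t<16-0); WM=16

7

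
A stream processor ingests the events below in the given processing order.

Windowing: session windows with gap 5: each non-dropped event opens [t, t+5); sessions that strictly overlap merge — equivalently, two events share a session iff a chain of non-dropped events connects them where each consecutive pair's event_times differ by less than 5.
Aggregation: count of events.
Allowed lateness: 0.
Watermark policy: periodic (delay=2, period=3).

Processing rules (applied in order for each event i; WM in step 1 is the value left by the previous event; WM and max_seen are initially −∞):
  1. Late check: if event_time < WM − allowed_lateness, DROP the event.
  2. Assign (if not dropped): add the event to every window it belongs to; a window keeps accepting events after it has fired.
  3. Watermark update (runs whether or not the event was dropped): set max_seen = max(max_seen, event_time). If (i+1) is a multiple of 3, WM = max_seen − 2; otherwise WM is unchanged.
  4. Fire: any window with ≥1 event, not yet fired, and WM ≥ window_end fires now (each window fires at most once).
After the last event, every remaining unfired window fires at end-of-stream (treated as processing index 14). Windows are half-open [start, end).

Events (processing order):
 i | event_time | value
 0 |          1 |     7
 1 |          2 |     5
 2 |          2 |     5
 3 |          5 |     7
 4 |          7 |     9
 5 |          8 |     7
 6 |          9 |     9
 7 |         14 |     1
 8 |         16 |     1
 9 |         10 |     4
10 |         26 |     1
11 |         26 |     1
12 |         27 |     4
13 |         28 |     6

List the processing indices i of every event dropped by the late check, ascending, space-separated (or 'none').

i=0 t=1 v=7: → [1,6); WM=−∞
i=1 t=2 v=5: → [1,7); WM=−∞
i=2 t=2 v=5: → [1,7); WM=0
i=3 t=5 v=7: → [1,10); WM=0
i=4 t=7 v=9: → [1,12); WM=0
i=5 t=8 v=7: → [1,13); WM=6
i=6 t=9 v=9: → [1,14); WM=6
i=7 t=14 v=1: → [14,19); WM=6
i=8 t=16 v=1: → [14,21); WM=14
i=9 t=10 v=4: DROP (t<14-0); WM=14
i=10 t=26 v=1: → [26,31); WM=14
i=11 t=26 v=1: → [26,31); WM=24
i=12 t=27 v=4: → [26,32); WM=24
i=13 t=28 v=6: → [26,33); WM=24

9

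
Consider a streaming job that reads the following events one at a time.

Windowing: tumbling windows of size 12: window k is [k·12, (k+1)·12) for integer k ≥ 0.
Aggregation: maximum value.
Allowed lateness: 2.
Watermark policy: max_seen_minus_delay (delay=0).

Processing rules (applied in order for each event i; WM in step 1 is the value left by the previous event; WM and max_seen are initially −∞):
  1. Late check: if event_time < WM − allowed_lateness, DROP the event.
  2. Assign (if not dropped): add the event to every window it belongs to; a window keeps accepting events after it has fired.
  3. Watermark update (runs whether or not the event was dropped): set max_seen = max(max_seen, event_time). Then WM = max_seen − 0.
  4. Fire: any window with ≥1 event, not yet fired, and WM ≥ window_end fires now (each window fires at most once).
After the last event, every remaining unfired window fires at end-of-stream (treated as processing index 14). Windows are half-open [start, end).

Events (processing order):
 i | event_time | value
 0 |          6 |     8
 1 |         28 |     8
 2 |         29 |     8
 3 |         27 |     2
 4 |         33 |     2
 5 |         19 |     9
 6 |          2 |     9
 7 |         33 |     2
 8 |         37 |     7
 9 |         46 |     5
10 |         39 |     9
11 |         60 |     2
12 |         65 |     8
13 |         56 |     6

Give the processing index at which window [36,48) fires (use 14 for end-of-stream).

i=0 t=6 v=8: → [0,12); WM=6
i=1 t=28 v=8: → [24,36); WM=28; [0,12) fires=8
i=2 t=29 v=8: → [24,36); WM=29
i=3 t=27 v=2: → [24,36); WM=29
i=4 t=33 v=2: → [24,36); WM=33
i=5 t=19 v=9: DROP (t<33-2); WM=33
i=6 t=2 v=9: DROP (t<33-2); WM=33
i=7 t=33 v=2: → [24,36); WM=33
i=8 t=37 v=7: → [36,48); WM=37; [24,36) fires=8
i=9 t=46 v=5: → [36,48); WM=46
i=10 t=39 v=9: DROP (t<46-2); WM=46
i=11 t=60 v=2: → [60,72); WM=60; [36,48) fires=7
i=12 t=65 v=8: → [60,72); WM=65
i=13 t=56 v=6: DROP (t<65-2); WM=65

11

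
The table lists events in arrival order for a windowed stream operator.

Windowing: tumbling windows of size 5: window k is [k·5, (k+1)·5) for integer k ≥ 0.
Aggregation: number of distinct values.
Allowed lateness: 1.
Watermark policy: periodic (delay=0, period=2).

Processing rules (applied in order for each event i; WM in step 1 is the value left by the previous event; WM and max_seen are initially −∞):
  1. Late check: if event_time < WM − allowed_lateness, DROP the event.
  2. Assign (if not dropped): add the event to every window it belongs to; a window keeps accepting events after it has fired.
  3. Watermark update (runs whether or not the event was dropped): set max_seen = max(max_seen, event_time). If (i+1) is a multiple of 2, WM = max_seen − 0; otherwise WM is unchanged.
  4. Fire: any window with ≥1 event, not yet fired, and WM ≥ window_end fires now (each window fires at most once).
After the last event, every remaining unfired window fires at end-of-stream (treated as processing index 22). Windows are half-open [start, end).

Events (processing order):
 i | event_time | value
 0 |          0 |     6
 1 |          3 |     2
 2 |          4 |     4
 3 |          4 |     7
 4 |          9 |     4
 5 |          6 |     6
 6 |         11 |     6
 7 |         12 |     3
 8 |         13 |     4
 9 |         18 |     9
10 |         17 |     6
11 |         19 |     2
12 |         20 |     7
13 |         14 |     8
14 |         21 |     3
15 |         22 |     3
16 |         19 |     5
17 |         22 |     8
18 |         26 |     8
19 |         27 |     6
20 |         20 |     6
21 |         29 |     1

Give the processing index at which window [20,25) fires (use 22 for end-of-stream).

19

i=0 t=0 v=6: → [0,5); WM=−∞
i=1 t=3 v=2: → [0,5); WM=3
i=2 t=4 v=4: → [0,5); WM=3
i=3 t=4 v=7: → [0,5); WM=4
i=4 t=9 v=4: → [5,10); WM=4
i=5 t=6 v=6: → [5,10); WM=9; [0,5) fires=4
i=6 t=11 v=6: → [10,15); WM=9
i=7 t=12 v=3: → [10,15); WM=12; [5,10) fires=2
i=8 t=13 v=4: → [10,15); WM=12
i=9 t=18 v=9: → [15,20); WM=18; [10,15) fires=3
i=10 t=17 v=6: → [15,20); WM=18
i=11 t=19 v=2: → [15,20); WM=19
i=12 t=20 v=7: → [20,25); WM=19
i=13 t=14 v=8: DROP (t<19-1); WM=20; [15,20) fires=3
i=14 t=21 v=3: → [20,25); WM=20
i=15 t=22 v=3: → [20,25); WM=22
i=16 t=19 v=5: DROP (t<22-1); WM=22
i=17 t=22 v=8: → [20,25); WM=22
i=18 t=26 v=8: → [25,30); WM=22
i=19 t=27 v=6: → [25,30); WM=27; [20,25) fires=3
i=20 t=20 v=6: DROP (t<27-1); WM=27
i=21 t=29 v=1: → [25,30); WM=29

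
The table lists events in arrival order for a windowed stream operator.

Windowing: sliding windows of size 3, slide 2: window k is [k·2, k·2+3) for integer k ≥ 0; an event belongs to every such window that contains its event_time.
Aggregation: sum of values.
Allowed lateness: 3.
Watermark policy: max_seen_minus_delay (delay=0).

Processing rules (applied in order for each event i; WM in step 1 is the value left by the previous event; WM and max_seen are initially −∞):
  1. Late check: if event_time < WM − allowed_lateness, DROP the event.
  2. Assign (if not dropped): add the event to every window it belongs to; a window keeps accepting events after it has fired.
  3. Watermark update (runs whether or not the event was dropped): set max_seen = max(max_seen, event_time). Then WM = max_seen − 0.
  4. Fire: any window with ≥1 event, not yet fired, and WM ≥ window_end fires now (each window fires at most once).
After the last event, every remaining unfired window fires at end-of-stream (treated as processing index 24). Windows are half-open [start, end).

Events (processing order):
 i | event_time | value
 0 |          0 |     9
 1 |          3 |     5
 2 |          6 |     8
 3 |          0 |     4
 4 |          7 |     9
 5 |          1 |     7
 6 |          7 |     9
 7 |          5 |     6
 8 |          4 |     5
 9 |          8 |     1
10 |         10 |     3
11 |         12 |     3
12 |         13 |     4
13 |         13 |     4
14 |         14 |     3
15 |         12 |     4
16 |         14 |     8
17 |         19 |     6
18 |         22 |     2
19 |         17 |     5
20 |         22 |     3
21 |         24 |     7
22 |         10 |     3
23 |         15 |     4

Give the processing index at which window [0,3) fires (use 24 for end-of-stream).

1

i=0 t=0 v=9: → [0,3); WM=0
i=1 t=3 v=5: → [2,5); WM=3; [0,3) fires=9
i=2 t=6 v=8: → [6,9),[4,7); WM=6; [2,5) fires=5
i=3 t=0 v=4: DROP (t<6-3); WM=6
i=4 t=7 v=9: → [6,9); WM=7; [4,7) fires=8
i=5 t=1 v=7: DROP (t<7-3); WM=7
i=6 t=7 v=9: → [6,9); WM=7
i=7 t=5 v=6: → [4,7); WM=7
i=8 t=4 v=5: → [4,7),[2,5); WM=7
i=9 t=8 v=1: → [8,11),[6,9); WM=8
i=10 t=10 v=3: → [10,13),[8,11); WM=10; [6,9) fires=27
i=11 t=12 v=3: → [12,15),[10,13); WM=12; [8,11) fires=4
i=12 t=13 v=4: → [12,15); WM=13; [10,13) fires=6
i=13 t=13 v=4: → [12,15); WM=13
i=14 t=14 v=3: → [14,17),[12,15); WM=14
i=15 t=12 v=4: → [12,15),[10,13); WM=14
i=16 t=14 v=8: → [14,17),[12,15); WM=14
i=17 t=19 v=6: → [18,21); WM=19; [12,15) fires=26 [14,17) fires=11
i=18 t=22 v=2: → [22,25),[20,23); WM=22; [18,21) fires=6
i=19 t=17 v=5: DROP (t<22-3); WM=22
i=20 t=22 v=3: → [22,25),[20,23); WM=22
i=21 t=24 v=7: → [24,27),[22,25); WM=24; [20,23) fires=5
i=22 t=10 v=3: DROP (t<24-3); WM=24
i=23 t=15 v=4: DROP (t<24-3); WM=24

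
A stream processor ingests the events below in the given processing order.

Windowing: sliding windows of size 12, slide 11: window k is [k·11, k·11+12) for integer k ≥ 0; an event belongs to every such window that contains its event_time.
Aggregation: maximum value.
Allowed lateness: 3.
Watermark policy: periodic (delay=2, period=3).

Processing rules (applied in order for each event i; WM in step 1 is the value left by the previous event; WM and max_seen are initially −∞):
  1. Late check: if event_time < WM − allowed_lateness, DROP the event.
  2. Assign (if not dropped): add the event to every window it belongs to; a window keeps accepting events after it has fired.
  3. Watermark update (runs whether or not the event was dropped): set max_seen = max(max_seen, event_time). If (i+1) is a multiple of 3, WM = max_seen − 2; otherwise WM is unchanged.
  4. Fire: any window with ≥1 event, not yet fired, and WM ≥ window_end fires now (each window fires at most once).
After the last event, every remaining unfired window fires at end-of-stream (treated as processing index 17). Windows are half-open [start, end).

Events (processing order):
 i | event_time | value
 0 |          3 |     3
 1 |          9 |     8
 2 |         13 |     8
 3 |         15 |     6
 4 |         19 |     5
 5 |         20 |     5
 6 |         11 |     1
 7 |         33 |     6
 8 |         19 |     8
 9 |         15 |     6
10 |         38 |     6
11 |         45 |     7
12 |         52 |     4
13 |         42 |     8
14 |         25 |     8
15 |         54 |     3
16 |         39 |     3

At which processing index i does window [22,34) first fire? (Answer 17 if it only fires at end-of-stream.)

i=0 t=3 v=3: → [0,12); WM=−∞
i=1 t=9 v=8: → [0,12); WM=−∞
i=2 t=13 v=8: → [11,23); WM=11
i=3 t=15 v=6: → [11,23); WM=11
i=4 t=19 v=5: → [11,23); WM=11
i=5 t=20 v=5: → [11,23); WM=18; [0,12) fires=8
i=6 t=11 v=1: DROP (t<18-3); WM=18
i=7 t=33 v=6: → [33,45),[22,34); WM=18
i=8 t=19 v=8: → [11,23); WM=31; [11,23) fires=8
i=9 t=15 v=6: DROP (t<31-3); WM=31
i=10 t=38 v=6: → [33,45); WM=31
i=11 t=45 v=7: → [44,56); WM=43; [22,34) fires=6
i=12 t=52 v=4: → [44,56); WM=43
i=13 t=42 v=8: → [33,45); WM=43
i=14 t=25 v=8: DROP (t<43-3); WM=50; [33,45) fires=8
i=15 t=54 v=3: → [44,56); WM=50
i=16 t=39 v=3: DROP (t<50-3); WM=50

11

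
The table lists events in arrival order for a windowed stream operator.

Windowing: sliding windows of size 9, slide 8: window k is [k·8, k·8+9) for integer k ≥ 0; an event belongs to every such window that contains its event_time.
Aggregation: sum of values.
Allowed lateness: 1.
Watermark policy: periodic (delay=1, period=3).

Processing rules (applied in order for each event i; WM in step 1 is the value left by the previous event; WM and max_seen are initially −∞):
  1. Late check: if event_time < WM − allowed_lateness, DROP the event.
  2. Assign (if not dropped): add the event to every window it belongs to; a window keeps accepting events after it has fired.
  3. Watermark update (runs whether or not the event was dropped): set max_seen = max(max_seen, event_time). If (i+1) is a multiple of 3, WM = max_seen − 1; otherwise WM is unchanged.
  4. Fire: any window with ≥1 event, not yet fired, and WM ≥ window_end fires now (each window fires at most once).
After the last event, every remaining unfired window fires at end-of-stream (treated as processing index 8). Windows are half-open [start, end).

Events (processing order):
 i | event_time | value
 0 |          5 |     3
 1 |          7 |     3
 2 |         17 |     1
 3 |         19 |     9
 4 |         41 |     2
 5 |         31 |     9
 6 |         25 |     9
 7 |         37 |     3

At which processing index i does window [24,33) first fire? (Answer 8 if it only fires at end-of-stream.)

i=0 t=5 v=3: → [0,9); WM=−∞
i=1 t=7 v=3: → [0,9); WM=−∞
i=2 t=17 v=1: → [16,25); WM=16; [0,9) fires=6
i=3 t=19 v=9: → [16,25); WM=16
i=4 t=41 v=2: → [40,49); WM=16
i=5 t=31 v=9: → [24,33); WM=40; [16,25) fires=10 [24,33) fires=9
i=6 t=25 v=9: DROP (t<40-1); WM=40
i=7 t=37 v=3: DROP (t<40-1); WM=40

5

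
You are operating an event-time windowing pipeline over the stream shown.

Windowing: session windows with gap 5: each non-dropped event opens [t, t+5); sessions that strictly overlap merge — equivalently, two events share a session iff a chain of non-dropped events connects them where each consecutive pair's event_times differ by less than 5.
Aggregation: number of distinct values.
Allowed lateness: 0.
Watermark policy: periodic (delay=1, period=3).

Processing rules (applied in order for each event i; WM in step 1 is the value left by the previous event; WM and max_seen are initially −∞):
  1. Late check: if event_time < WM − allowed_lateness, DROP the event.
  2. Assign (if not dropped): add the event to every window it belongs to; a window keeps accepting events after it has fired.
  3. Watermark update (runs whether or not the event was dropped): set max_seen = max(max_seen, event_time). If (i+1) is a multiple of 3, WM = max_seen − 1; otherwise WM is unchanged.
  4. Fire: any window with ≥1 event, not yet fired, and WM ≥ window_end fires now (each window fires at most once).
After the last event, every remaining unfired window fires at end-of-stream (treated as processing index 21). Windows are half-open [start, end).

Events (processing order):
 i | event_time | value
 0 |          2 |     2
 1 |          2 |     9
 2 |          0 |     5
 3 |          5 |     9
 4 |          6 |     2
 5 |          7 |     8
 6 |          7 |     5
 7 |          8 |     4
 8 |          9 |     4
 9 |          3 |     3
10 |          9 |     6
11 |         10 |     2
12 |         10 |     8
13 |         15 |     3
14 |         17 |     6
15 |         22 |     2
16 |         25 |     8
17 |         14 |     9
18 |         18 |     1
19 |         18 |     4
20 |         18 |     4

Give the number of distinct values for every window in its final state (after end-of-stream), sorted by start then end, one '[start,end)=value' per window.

i=0 t=2 v=2: → [2,7); WM=−∞
i=1 t=2 v=9: → [2,7); WM=−∞
i=2 t=0 v=5: → [0,7); WM=1
i=3 t=5 v=9: → [0,10); WM=1
i=4 t=6 v=2: → [0,11); WM=1
i=5 t=7 v=8: → [0,12); WM=6
i=6 t=7 v=5: → [0,12); WM=6
i=7 t=8 v=4: → [0,13); WM=6
i=8 t=9 v=4: → [0,14); WM=8
i=9 t=3 v=3: DROP (t<8-0); WM=8
i=10 t=9 v=6: → [0,14); WM=8
i=11 t=10 v=2: → [0,15); WM=9
i=12 t=10 v=8: → [0,15); WM=9
i=13 t=15 v=3: → [15,20); WM=9
i=14 t=17 v=6: → [15,22); WM=16
i=15 t=22 v=2: → [22,27); WM=16
i=16 t=25 v=8: → [22,30); WM=16
i=17 t=14 v=9: DROP (t<16-0); WM=24
i=18 t=18 v=1: DROP (t<24-0); WM=24
i=19 t=18 v=4: DROP (t<24-0); WM=24
i=20 t=18 v=4: DROP (t<24-0); WM=24

[0,15)=6 [15,22)=2 [22,30)=2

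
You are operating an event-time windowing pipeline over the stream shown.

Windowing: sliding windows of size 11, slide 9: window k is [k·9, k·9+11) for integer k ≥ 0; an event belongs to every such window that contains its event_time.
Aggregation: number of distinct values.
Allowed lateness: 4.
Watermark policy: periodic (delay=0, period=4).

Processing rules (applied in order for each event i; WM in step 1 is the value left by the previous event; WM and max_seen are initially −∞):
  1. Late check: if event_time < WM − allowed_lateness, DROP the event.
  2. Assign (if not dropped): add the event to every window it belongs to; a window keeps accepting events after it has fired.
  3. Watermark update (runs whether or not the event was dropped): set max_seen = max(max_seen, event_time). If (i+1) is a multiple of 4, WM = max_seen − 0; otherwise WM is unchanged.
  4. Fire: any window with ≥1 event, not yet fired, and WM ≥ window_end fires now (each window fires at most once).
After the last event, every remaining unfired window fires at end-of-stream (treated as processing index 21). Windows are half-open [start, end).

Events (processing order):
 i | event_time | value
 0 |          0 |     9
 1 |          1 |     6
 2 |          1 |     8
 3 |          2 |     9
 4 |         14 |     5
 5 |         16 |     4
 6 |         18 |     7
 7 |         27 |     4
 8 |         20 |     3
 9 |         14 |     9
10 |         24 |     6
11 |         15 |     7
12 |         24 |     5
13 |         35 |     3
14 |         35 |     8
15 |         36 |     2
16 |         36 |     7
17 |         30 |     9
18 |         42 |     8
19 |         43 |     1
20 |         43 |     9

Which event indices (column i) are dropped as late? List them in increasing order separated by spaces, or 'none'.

8 9 11 17

i=0 t=0 v=9: → [0,11); WM=−∞
i=1 t=1 v=6: → [0,11); WM=−∞
i=2 t=1 v=8: → [0,11); WM=−∞
i=3 t=2 v=9: → [0,11); WM=2
i=4 t=14 v=5: → [9,20); WM=2
i=5 t=16 v=4: → [9,20); WM=2
i=6 t=18 v=7: → [18,29),[9,20); WM=2
i=7 t=27 v=4: → [27,38),[18,29); WM=27; [0,11) fires=3 [9,20) fires=3
i=8 t=20 v=3: DROP (t<27-4); WM=27
i=9 t=14 v=9: DROP (t<27-4); WM=27
i=10 t=24 v=6: → [18,29); WM=27
i=11 t=15 v=7: DROP (t<27-4); WM=27
i=12 t=24 v=5: → [18,29); WM=27
i=13 t=35 v=3: → [27,38); WM=27
i=14 t=35 v=8: → [27,38); WM=27
i=15 t=36 v=2: → [36,47),[27,38); WM=36; [18,29) fires=4
i=16 t=36 v=7: → [36,47),[27,38); WM=36
i=17 t=30 v=9: DROP (t<36-4); WM=36
i=18 t=42 v=8: → [36,47); WM=36
i=19 t=43 v=1: → [36,47); WM=43; [27,38) fires=5
i=20 t=43 v=9: → [36,47); WM=43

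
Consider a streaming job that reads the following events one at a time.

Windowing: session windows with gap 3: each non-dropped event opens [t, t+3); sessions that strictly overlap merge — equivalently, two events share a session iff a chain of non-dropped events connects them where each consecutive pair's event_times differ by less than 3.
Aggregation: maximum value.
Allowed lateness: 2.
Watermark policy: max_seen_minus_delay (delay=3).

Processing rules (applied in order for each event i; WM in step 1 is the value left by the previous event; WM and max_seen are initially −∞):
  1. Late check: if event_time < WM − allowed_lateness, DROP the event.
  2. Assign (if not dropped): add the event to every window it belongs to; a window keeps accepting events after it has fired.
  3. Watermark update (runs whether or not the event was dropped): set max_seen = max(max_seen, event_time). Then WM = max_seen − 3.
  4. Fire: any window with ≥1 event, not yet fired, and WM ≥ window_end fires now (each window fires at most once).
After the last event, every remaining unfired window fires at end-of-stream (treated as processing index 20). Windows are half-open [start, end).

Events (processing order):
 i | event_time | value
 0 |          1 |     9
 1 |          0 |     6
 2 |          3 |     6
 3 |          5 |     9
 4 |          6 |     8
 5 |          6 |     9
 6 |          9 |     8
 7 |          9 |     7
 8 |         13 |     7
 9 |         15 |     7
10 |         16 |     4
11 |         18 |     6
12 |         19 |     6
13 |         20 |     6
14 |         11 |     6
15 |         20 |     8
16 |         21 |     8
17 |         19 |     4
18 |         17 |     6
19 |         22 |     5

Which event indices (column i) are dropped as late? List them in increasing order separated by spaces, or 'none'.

14

i=0 t=1 v=9: → [1,4); WM=-2
i=1 t=0 v=6: → [0,4); WM=-2
i=2 t=3 v=6: → [0,6); WM=0
i=3 t=5 v=9: → [0,8); WM=2
i=4 t=6 v=8: → [0,9); WM=3
i=5 t=6 v=9: → [0,9); WM=3
i=6 t=9 v=8: → [9,12); WM=6
i=7 t=9 v=7: → [9,12); WM=6
i=8 t=13 v=7: → [13,16); WM=10
i=9 t=15 v=7: → [13,18); WM=12
i=10 t=16 v=4: → [13,19); WM=13
i=11 t=18 v=6: → [13,21); WM=15
i=12 t=19 v=6: → [13,22); WM=16
i=13 t=20 v=6: → [13,23); WM=17
i=14 t=11 v=6: DROP (t<17-2); WM=17
i=15 t=20 v=8: → [13,23); WM=17
i=16 t=21 v=8: → [13,24); WM=18
i=17 t=19 v=4: → [13,24); WM=18
i=18 t=17 v=6: → [13,24); WM=18
i=19 t=22 v=5: → [13,25); WM=19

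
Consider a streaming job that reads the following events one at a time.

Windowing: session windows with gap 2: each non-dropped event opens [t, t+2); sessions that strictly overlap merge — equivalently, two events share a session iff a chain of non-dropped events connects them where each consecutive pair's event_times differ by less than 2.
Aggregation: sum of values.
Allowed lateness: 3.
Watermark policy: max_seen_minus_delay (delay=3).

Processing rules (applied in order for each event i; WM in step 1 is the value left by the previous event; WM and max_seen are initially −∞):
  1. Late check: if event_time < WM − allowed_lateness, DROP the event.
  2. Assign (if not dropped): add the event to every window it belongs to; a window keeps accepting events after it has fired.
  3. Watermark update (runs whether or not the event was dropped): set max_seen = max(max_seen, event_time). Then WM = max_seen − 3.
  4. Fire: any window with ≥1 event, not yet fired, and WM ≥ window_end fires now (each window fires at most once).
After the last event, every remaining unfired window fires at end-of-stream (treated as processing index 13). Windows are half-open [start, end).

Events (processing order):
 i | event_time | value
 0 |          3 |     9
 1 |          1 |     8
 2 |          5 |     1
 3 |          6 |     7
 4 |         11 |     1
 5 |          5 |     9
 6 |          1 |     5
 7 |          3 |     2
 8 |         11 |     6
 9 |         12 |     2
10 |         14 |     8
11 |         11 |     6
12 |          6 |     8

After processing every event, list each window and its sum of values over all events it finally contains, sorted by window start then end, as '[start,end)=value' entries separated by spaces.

i=0 t=3 v=9: → [3,5); WM=0
i=1 t=1 v=8: → [1,3); WM=0
i=2 t=5 v=1: → [5,7); WM=2
i=3 t=6 v=7: → [5,8); WM=3
i=4 t=11 v=1: → [11,13); WM=8
i=5 t=5 v=9: → [5,8); WM=8
i=6 t=1 v=5: DROP (t<8-3); WM=8
i=7 t=3 v=2: DROP (t<8-3); WM=8
i=8 t=11 v=6: → [11,13); WM=8
i=9 t=12 v=2: → [11,14); WM=9
i=10 t=14 v=8: → [14,16); WM=11
i=11 t=11 v=6: → [11,14); WM=11
i=12 t=6 v=8: DROP (t<11-3); WM=11

[1,3)=8 [3,5)=9 [5,8)=17 [11,14)=15 [14,16)=8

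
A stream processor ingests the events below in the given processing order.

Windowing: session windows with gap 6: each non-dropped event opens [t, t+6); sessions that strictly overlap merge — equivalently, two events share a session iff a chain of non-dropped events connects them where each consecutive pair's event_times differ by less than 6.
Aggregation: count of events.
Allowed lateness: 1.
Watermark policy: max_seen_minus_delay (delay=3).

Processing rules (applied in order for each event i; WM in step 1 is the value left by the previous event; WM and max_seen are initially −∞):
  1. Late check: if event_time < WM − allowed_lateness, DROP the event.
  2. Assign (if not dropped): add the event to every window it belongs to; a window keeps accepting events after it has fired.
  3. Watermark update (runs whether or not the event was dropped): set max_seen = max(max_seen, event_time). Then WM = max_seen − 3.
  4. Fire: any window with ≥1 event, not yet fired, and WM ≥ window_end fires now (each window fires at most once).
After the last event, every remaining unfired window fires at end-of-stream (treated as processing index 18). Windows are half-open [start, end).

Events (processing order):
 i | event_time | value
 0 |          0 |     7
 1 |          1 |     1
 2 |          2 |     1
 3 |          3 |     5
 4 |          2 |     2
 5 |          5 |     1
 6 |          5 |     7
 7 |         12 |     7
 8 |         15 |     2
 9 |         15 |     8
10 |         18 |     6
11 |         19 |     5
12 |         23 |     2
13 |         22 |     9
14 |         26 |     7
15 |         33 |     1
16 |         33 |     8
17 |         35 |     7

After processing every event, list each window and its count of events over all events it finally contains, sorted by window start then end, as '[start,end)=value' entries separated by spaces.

i=0 t=0 v=7: → [0,6); WM=-3
i=1 t=1 v=1: → [0,7); WM=-2
i=2 t=2 v=1: → [0,8); WM=-1
i=3 t=3 v=5: → [0,9); WM=0
i=4 t=2 v=2: → [0,9); WM=0
i=5 t=5 v=1: → [0,11); WM=2
i=6 t=5 v=7: → [0,11); WM=2
i=7 t=12 v=7: → [12,18); WM=9
i=8 t=15 v=2: → [12,21); WM=12
i=9 t=15 v=8: → [12,21); WM=12
i=10 t=18 v=6: → [12,24); WM=15
i=11 t=19 v=5: → [12,25); WM=16
i=12 t=23 v=2: → [12,29); WM=20
i=13 t=22 v=9: → [12,29); WM=20
i=14 t=26 v=7: → [12,32); WM=23
i=15 t=33 v=1: → [33,39); WM=30
i=16 t=33 v=8: → [33,39); WM=30
i=17 t=35 v=7: → [33,41); WM=32

[0,11)=7 [12,32)=8 [33,41)=3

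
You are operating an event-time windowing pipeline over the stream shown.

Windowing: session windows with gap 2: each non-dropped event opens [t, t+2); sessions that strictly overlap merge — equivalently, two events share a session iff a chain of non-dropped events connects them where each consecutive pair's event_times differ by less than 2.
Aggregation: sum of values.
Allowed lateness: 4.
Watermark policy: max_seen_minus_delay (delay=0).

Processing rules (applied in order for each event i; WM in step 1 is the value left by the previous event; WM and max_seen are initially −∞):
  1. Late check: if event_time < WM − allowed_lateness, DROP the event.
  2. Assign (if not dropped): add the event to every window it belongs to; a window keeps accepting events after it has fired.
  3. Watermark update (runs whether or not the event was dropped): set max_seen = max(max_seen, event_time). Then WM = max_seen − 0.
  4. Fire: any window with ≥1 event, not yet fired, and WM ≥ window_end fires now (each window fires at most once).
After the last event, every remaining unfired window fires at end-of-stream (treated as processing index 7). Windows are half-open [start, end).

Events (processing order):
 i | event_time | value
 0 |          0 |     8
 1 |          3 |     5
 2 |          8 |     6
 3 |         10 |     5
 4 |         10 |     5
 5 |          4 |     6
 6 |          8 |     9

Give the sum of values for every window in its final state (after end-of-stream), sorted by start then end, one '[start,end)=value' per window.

i=0 t=0 v=8: → [0,2); WM=0
i=1 t=3 v=5: → [3,5); WM=3
i=2 t=8 v=6: → [8,10); WM=8
i=3 t=10 v=5: → [10,12); WM=10
i=4 t=10 v=5: → [10,12); WM=10
i=5 t=4 v=6: DROP (t<10-4); WM=10
i=6 t=8 v=9: → [8,10); WM=10

[0,2)=8 [3,5)=5 [8,10)=15 [10,12)=10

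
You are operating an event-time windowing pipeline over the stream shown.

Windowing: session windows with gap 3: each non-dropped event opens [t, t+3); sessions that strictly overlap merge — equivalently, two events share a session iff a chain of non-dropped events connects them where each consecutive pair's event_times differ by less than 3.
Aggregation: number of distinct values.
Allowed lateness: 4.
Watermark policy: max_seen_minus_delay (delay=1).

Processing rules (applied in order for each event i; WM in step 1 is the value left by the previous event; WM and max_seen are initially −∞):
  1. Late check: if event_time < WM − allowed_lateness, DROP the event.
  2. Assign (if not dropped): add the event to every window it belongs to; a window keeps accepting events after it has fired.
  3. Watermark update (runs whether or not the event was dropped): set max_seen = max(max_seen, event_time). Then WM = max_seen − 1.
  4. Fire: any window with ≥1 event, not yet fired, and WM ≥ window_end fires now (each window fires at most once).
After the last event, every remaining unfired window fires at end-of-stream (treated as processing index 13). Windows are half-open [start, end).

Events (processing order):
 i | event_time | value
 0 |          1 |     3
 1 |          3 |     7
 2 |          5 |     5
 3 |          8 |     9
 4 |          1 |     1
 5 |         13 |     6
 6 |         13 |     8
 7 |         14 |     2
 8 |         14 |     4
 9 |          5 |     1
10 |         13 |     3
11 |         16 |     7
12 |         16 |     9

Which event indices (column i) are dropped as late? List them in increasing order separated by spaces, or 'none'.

i=0 t=1 v=3: → [1,4); WM=0
i=1 t=3 v=7: → [1,6); WM=2
i=2 t=5 v=5: → [1,8); WM=4
i=3 t=8 v=9: → [8,11); WM=7
i=4 t=1 v=1: DROP (t<7-4); WM=7
i=5 t=13 v=6: → [13,16); WM=12
i=6 t=13 v=8: → [13,16); WM=12
i=7 t=14 v=2: → [13,17); WM=13
i=8 t=14 v=4: → [13,17); WM=13
i=9 t=5 v=1: DROP (t<13-4); WM=13
i=10 t=13 v=3: → [13,17); WM=13
i=11 t=16 v=7: → [13,19); WM=15
i=12 t=16 v=9: → [13,19); WM=15

4 9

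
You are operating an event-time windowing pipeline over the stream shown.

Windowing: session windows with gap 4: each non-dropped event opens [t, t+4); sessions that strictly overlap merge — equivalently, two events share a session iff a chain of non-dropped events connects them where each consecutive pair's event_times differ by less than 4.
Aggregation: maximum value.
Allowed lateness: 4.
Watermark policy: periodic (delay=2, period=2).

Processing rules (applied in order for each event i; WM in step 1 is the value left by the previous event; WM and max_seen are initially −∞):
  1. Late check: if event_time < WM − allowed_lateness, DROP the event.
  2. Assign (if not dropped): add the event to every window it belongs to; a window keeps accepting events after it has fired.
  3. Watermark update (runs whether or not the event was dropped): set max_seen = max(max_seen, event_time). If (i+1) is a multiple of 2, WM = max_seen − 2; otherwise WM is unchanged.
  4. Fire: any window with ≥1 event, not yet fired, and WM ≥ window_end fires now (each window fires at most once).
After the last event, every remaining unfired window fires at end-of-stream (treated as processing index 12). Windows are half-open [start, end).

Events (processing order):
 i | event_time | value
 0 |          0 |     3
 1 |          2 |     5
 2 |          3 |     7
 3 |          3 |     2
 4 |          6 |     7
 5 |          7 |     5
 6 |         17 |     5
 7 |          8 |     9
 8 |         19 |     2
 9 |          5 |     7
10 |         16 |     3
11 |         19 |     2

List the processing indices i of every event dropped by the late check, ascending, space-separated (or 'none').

i=0 t=0 v=3: → [0,4); WM=−∞
i=1 t=2 v=5: → [0,6); WM=0
i=2 t=3 v=7: → [0,7); WM=0
i=3 t=3 v=2: → [0,7); WM=1
i=4 t=6 v=7: → [0,10); WM=1
i=5 t=7 v=5: → [0,11); WM=5
i=6 t=17 v=5: → [17,21); WM=5
i=7 t=8 v=9: → [0,12); WM=15
i=8 t=19 v=2: → [17,23); WM=15
i=9 t=5 v=7: DROP (t<15-4); WM=17
i=10 t=16 v=3: → [16,23); WM=17
i=11 t=19 v=2: → [16,23); WM=17

9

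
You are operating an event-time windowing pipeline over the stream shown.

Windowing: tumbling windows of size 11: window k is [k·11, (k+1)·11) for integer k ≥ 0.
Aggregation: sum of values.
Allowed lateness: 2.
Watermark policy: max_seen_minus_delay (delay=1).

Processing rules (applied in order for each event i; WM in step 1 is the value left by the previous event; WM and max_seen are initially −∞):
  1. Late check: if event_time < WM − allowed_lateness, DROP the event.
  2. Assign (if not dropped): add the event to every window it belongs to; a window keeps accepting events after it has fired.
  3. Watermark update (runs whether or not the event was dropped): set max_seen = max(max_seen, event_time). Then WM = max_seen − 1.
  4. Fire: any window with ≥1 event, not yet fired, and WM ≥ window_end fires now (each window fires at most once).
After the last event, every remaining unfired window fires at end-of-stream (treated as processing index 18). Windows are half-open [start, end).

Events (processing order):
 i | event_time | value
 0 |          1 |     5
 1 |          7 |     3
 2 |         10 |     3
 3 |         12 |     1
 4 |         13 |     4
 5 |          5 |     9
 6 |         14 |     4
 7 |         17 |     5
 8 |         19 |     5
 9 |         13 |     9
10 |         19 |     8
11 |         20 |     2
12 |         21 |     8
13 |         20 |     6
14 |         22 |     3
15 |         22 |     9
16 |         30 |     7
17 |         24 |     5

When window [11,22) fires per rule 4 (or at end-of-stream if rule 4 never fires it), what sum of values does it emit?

i=0 t=1 v=5: → [0,11); WM=0
i=1 t=7 v=3: → [0,11); WM=6
i=2 t=10 v=3: → [0,11); WM=9
i=3 t=12 v=1: → [11,22); WM=11; [0,11) fires=11
i=4 t=13 v=4: → [11,22); WM=12
i=5 t=5 v=9: DROP (t<12-2); WM=12
i=6 t=14 v=4: → [11,22); WM=13
i=7 t=17 v=5: → [11,22); WM=16
i=8 t=19 v=5: → [11,22); WM=18
i=9 t=13 v=9: DROP (t<18-2); WM=18
i=10 t=19 v=8: → [11,22); WM=18
i=11 t=20 v=2: → [11,22); WM=19
i=12 t=21 v=8: → [11,22); WM=20
i=13 t=20 v=6: → [11,22); WM=20
i=14 t=22 v=3: → [22,33); WM=21
i=15 t=22 v=9: → [22,33); WM=21
i=16 t=30 v=7: → [22,33); WM=29; [11,22) fires=43
i=17 t=24 v=5: DROP (t<29-2); WM=29

43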